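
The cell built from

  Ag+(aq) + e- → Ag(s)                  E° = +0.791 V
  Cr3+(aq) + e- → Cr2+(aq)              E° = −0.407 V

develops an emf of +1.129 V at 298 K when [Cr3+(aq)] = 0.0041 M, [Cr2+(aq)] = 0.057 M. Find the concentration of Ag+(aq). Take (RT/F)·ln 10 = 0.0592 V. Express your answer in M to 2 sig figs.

Ag⁺/Ag is the cathode (higher E°); E°cell = +0.791 − (−0.407) = +1.198 V with n = 1.
Rearranging E = E° − (0.0592/n)·log Q gives log Q = 1(+1.198 − (+1.129))/0.0592 = 1.166.
Balancing electrons gives Ag+(aq) + Cr2+(aq) → Ag(s) + Cr3+(aq); thus Q = [Cr3+(aq)] / ([Ag+(aq)]·[Cr2+(aq)]).
Isolating [Ag+(aq)] in Q = 10^{1.166} yields log [Ag+(aq)] = −2.309, i.e. 0.0049 M.

0.0049 M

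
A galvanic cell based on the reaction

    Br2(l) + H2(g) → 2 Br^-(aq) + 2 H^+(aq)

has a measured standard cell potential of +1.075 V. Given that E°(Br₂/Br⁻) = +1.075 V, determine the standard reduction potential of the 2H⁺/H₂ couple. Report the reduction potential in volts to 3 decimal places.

+0.000 V

In the reaction as written the Br₂/Br⁻ couple is reduced (cathode) and 2H⁺/H₂ is oxidized (anode), so E°cell = E°(Br₂/Br⁻) − E°(2H⁺/H₂).
E°(2H⁺/H₂) = E°(cathode) − E°cell = +1.075 − (+1.075) = +0.000 V.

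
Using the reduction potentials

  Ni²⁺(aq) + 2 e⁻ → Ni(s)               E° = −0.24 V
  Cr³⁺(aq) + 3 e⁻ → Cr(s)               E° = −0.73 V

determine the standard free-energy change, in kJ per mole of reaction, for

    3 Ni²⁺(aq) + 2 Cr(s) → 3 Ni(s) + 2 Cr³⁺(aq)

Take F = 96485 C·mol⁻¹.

In the reaction as written Ni²⁺(aq) is reduced, so the Ni²⁺/Ni couple is the cathode and Cr³⁺/Cr is the anode.
E°cell = −0.24 − (−0.73) = +0.49 V; balancing electrons gives n = 6.
ΔG° = −nFE°cell = −(6)(96485)(+0.49) J/mol = −284 kJ/mol.

−284 kJ/mol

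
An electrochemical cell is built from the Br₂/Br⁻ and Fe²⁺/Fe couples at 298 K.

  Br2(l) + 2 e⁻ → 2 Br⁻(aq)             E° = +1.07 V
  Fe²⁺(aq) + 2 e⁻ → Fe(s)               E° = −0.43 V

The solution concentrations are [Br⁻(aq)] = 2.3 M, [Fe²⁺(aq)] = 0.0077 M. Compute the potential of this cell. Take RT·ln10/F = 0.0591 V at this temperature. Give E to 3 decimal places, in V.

The Br₂/Br⁻ couple has the more positive E°, so it is the cathode; Fe²⁺/Fe is the anode.
E°cell = +1.07 − (−0.43) = +1.50 V, with n = 2 electrons transferred.
For the overall reaction Br2(l) + Fe(s) → 2 Br⁻(aq) + Fe²⁺(aq), Q = [Br⁻(aq)]^2·[Fe²⁺(aq)] = 0.0407, giving log Q = −1.390.
By the Nernst equation, E = +1.50 − (0.0591/2)·(−1.390) = +1.541 V.

+1.541 V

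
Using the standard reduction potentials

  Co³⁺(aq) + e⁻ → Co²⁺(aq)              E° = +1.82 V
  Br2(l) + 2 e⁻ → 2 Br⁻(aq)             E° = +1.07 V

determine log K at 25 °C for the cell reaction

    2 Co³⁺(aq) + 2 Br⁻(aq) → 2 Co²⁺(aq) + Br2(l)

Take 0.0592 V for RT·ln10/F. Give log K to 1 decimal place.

The Co³⁺/Co²⁺ couple is reduced (cathode); E°cell = +1.82 − (+1.07) = +0.75 V with n = 2.
At equilibrium E = 0, so log K = nE°cell / 0.0592 = (2)(+0.75) / 0.0592 = 25.3.

log K = 25.3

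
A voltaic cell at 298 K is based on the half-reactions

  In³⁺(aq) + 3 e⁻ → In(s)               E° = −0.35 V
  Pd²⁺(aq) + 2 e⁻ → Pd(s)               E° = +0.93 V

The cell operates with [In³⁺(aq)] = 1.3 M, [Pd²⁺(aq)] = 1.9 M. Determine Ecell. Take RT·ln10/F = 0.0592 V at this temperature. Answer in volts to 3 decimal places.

Since E°(Pd²⁺/Pd) > E°(In³⁺/In), Pd²⁺/Pd serves as the cathode.
E°cell = E°cat − E°an = +0.93 − (−0.35) = +1.28 V; n = 6.
Balancing gives 3 Pd²⁺(aq) + 2 In(s) → 3 Pd(s) + 2 In³⁺(aq); hence Q = [In³⁺(aq)]^2 / [Pd²⁺(aq)]^3 = 0.246 (log Q = −0.608).
E = E° − (0.0592/n)·log Q = +1.28 − (0.0592/6)(−0.608) = +1.286 V.

+1.286 V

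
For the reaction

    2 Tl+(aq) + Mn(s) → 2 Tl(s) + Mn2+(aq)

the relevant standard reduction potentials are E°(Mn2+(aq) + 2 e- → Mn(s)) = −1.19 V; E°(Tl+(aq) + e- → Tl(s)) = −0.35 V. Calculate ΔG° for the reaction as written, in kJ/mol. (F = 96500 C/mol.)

−162 kJ/mol

In the reaction as written Tl+(aq) is reduced, so the Tl⁺/Tl couple is the cathode and Mn²⁺/Mn is the anode.
E°cell = −0.35 − (−1.19) = +0.84 V; balancing electrons gives n = 2.
ΔG° = −nFE°cell = −(2)(96500)(+0.84) J/mol = −162 kJ/mol.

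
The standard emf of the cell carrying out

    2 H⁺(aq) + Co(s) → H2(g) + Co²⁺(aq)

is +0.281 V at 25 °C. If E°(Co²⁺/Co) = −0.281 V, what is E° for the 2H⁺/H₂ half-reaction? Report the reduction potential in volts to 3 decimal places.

In the reaction as written the 2H⁺/H₂ couple is reduced (cathode) and Co²⁺/Co is oxidized (anode), so E°cell = E°(2H⁺/H₂) − E°(Co²⁺/Co).
E°(2H⁺/H₂) = E°cell + E°(anode) = +0.281 + (−0.281) = +0.000 V.

+0.000 V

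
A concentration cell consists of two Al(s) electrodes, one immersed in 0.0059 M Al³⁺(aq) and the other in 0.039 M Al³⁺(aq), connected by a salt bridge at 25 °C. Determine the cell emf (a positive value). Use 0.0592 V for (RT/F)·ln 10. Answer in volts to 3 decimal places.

For a concentration cell E°cell = 0, since both electrodes use the same couple.
The compartment with the higher Al³⁺(aq) concentration (0.039 M) acts as the cathode; ions are reduced there and produced at the dilute (0.0059 M) anode.
With n = 3, Ecell = −(0.0592/3)·log([dilute]/[conc]) = −(0.0592/3)·log(0.0059/0.039) = +0.016 V.

0.016 V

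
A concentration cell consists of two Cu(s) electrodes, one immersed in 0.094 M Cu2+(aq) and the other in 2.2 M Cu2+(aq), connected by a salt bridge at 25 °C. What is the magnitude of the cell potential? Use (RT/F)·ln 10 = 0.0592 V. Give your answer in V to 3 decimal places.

0.041 V

For a concentration cell E°cell = 0, since both electrodes use the same couple.
The compartment with the higher Cu2+(aq) concentration (2.2 M) acts as the cathode; ions are reduced there and produced at the dilute (0.094 M) anode.
With n = 2, Ecell = −(0.0592/2)·log([dilute]/[conc]) = −(0.0592/2)·log(0.094/2.2) = +0.041 V.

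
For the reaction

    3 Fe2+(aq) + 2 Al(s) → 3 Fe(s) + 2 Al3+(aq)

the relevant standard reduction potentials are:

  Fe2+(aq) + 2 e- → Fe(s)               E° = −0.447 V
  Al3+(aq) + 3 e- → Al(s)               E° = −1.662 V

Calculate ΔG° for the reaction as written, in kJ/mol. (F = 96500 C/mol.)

−703 kJ/mol

In the reaction as written Fe2+(aq) is reduced, so the Fe²⁺/Fe couple is the cathode and Al³⁺/Al is the anode.
E°cell = −0.447 − (−1.662) = +1.215 V; balancing electrons gives n = 6.
ΔG° = −nFE°cell = −(6)(96500)(+1.215) J/mol = −703 kJ/mol.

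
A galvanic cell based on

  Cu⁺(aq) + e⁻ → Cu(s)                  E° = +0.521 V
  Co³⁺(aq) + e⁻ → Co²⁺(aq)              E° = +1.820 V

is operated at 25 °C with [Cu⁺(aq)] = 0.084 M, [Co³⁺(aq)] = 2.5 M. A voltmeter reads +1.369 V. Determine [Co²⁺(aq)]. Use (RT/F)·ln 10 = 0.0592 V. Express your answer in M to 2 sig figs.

2.0 M

The Co³⁺/Co²⁺ couple has the larger reduction potential, so it is the cathode: E°cell = +1.820 − (+0.521) = +1.299 V and n = 1.
Rearranging E = E° − (0.0592/n)·log Q gives log Q = 1(+1.299 − (+1.369))/0.0592 = −1.182.
For Co³⁺(aq) + Cu(s) → Co²⁺(aq) + Cu⁺(aq), the reaction quotient is Q = ([Co²⁺(aq)]·[Cu⁺(aq)]) / [Co³⁺(aq)].
Solving for the unknown gives log [Co²⁺(aq)] = 0.292, so [Co²⁺(aq)] ≈ 2.0 M.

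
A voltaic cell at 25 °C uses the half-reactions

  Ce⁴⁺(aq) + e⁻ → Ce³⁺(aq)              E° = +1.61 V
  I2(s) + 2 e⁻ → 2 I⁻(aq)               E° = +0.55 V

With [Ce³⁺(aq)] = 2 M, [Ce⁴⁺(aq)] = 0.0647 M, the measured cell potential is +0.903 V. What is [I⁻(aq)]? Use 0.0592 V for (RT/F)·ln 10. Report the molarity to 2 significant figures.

0.069 M

With Ce⁴⁺/Ce³⁺ at the cathode and I₂/I⁻ at the anode, E°cell = +1.61 − (+0.55) = +1.06 V (n = 2).
From the Nernst equation, log Q = n(E° − E)/0.0592 = 2·(+1.06 − (+0.903))/0.0592 = 5.304.
Balancing electrons gives 2 Ce⁴⁺(aq) + 2 I⁻(aq) → 2 Ce³⁺(aq) + I2(s); thus Q = [Ce³⁺(aq)]^2 / ([Ce⁴⁺(aq)]^2·[I⁻(aq)]^2).
Substituting the known concentrations and solving, log [I⁻(aq)] = −1.162 and [I⁻(aq)] = 0.069 M.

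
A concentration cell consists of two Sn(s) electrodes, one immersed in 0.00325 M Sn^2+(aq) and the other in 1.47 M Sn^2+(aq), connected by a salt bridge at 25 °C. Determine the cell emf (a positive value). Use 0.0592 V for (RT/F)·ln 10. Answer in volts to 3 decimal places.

0.079 V

For a concentration cell E°cell = 0, since both electrodes use the same couple.
The compartment with the higher Sn^2+(aq) concentration (1.47 M) acts as the cathode; ions are reduced there and produced at the dilute (0.00325 M) anode.
With n = 2, Ecell = −(0.0592/2)·log([dilute]/[conc]) = −(0.0592/2)·log(0.00325/1.47) = +0.079 V.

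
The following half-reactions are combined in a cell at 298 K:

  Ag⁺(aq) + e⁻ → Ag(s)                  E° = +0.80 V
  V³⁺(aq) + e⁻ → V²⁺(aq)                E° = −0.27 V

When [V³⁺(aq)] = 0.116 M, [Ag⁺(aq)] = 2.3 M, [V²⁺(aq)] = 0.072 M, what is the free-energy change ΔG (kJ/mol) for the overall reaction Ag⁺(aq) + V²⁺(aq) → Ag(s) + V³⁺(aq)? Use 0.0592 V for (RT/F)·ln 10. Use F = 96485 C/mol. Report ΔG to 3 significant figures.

−104 kJ/mol

E°cell = +0.80 − (−0.27) = +1.07 V; the balanced reaction transfers n = 1 electron.
Q = [V³⁺(aq)] / ([Ag⁺(aq)]·[V²⁺(aq)]) = 0.7, so log Q = −0.155 and E = +1.07 − (0.0592/1)(−0.155) = +1.0792 V.
Then ΔG = −nFE = −1 × 96485 × +1.0792 J/mol = −104 kJ/mol.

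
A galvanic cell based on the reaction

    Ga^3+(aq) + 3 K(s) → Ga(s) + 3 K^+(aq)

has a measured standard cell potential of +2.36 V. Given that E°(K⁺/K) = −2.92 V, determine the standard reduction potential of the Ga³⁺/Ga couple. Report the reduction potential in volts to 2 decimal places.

−0.56 V

In the reaction as written the Ga³⁺/Ga couple is reduced (cathode) and K⁺/K is oxidized (anode), so E°cell = E°(Ga³⁺/Ga) − E°(K⁺/K).
E°(Ga³⁺/Ga) = E°cell + E°(anode) = +2.36 + (−2.92) = −0.56 V.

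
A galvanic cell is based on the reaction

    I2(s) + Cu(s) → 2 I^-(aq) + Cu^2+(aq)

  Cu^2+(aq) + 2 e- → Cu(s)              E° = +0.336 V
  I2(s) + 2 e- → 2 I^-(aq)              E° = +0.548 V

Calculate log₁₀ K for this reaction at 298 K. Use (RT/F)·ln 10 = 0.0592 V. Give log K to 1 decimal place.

log K = 7.2

The I₂/I⁻ couple is reduced (cathode); E°cell = +0.548 − (+0.336) = +0.212 V with n = 2.
At equilibrium E = 0, so log K = nE°cell / 0.0592 = (2)(+0.212) / 0.0592 = 7.2.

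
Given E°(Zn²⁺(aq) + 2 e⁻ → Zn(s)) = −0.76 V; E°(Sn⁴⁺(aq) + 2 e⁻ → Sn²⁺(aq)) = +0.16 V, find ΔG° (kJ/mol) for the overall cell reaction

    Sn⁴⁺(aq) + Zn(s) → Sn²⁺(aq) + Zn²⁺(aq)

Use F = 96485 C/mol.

−178 kJ/mol

In the reaction as written Sn⁴⁺(aq) is reduced, so the Sn⁴⁺/Sn²⁺ couple is the cathode and Zn²⁺/Zn is the anode.
E°cell = +0.16 − (−0.76) = +0.92 V; balancing electrons gives n = 2.
ΔG° = −nFE°cell = −(2)(96485)(+0.92) J/mol = −178 kJ/mol.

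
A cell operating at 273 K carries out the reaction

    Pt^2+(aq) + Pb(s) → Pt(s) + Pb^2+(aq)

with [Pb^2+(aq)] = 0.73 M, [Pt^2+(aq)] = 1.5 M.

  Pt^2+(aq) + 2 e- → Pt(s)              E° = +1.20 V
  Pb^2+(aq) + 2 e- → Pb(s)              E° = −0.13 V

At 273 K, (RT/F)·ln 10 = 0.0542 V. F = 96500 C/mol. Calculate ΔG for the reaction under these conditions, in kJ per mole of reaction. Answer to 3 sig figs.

E°cell = +1.20 − (−0.13) = +1.33 V; the balanced reaction transfers n = 2 electrons.
Here Q = [Pb^2+(aq)] / [Pt^2+(aq)] = 0.487 (log Q = −0.313), giving E = +1.33 − (0.0542/2)·(−0.313) = +1.3385 V.
ΔG = −nFE = −(2)(96500)(+1.3385) J/mol = −258 kJ/mol.

−258 kJ/mol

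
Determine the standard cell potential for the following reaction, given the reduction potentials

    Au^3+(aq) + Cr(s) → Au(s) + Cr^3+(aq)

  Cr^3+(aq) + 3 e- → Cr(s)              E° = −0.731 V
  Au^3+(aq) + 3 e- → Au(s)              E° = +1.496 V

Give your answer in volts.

In the reaction as written, Au^3+(aq) is reduced (cathode) and Cr^3+(aq) is produced by oxidation at the anode.
E°cell = E°(cathode) − E°(anode) = +1.496 − (−0.731) = +2.227 V.
The positive value indicates the reaction is spontaneous as written.

+2.227 V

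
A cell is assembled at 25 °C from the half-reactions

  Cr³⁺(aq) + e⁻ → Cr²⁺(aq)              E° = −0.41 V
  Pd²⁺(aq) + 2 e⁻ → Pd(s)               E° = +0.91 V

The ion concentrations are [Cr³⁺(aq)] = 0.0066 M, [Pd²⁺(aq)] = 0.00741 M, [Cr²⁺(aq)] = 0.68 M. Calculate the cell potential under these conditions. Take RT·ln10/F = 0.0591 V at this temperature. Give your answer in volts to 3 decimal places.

+1.376 V

Pd²⁺/Pd is reduced (cathode, E° = +0.91 V) and Cr³⁺/Cr²⁺ is oxidized (anode).
The standard potential is +0.91 − (−0.41) = +1.32 V and the balanced reaction transfers n = 2 electrons.
For the overall reaction Pd²⁺(aq) + 2 Cr²⁺(aq) → Pd(s) + 2 Cr³⁺(aq), Q = [Cr³⁺(aq)]^2 / ([Pd²⁺(aq)]·[Cr²⁺(aq)]^2) = 0.0127, giving log Q = −1.896.
By the Nernst equation, E = +1.32 − (0.0591/2)·(−1.896) = +1.376 V.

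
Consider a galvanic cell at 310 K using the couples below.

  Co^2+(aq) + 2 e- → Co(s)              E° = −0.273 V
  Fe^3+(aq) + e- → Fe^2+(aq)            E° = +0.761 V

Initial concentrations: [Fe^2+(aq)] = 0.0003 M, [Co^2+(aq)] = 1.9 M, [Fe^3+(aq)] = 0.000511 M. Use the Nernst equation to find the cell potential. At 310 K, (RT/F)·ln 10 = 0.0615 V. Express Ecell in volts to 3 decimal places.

+1.040 V

Fe³⁺/Fe²⁺ is reduced (cathode, E° = +0.761 V) and Co²⁺/Co is oxidized (anode).
E°cell = E°cat − E°an = +0.761 − (−0.273) = +1.034 V; n = 2.
Balancing gives 2 Fe^3+(aq) + Co(s) → 2 Fe^2+(aq) + Co^2+(aq); hence Q = ([Fe^2+(aq)]^2·[Co^2+(aq)]) / [Fe^3+(aq)]^2 = 0.655 (log Q = −0.184).
By the Nernst equation, E = +1.034 − (0.0615/2)·(−0.184) = +1.040 V.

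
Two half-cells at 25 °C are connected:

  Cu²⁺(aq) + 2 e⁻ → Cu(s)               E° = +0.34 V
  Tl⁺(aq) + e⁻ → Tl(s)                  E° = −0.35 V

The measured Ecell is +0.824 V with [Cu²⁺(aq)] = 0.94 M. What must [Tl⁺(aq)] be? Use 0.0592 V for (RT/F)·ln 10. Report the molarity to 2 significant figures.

0.0053 M

The Cu²⁺/Cu couple has the larger reduction potential, so it is the cathode: E°cell = +0.34 − (−0.35) = +0.69 V and n = 2.
Rearranging E = E° − (0.0592/n)·log Q gives log Q = 2(+0.69 − (+0.824))/0.0592 = −4.527.
The balanced reaction is Cu²⁺(aq) + 2 Tl(s) → Cu(s) + 2 Tl⁺(aq), so Q = [Tl⁺(aq)]^2 / [Cu²⁺(aq)].
Isolating [Tl⁺(aq)] in Q = 10^{−4.527} yields log [Tl⁺(aq)] = −2.277, i.e. 0.0053 M.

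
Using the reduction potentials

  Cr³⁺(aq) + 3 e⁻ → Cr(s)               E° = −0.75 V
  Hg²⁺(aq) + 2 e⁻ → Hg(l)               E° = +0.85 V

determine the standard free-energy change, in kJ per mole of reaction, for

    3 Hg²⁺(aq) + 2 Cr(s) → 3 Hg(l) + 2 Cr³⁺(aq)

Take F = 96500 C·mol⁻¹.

In the reaction as written Hg²⁺(aq) is reduced, so the Hg²⁺/Hg couple is the cathode and Cr³⁺/Cr is the anode.
E°cell = +0.85 − (−0.75) = +1.60 V; balancing electrons gives n = 6.
ΔG° = −nFE°cell = −(6)(96500)(+1.60) J/mol = −926 kJ/mol.

−926 kJ/mol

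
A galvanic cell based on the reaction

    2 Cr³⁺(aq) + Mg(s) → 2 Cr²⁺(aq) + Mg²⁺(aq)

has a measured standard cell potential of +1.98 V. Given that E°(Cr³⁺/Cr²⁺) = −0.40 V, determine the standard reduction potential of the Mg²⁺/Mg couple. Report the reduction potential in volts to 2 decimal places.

In the reaction as written the Cr³⁺/Cr²⁺ couple is reduced (cathode) and Mg²⁺/Mg is oxidized (anode), so E°cell = E°(Cr³⁺/Cr²⁺) − E°(Mg²⁺/Mg).
E°(Mg²⁺/Mg) = E°(cathode) − E°cell = −0.40 − (+1.98) = −2.38 V.

−2.38 V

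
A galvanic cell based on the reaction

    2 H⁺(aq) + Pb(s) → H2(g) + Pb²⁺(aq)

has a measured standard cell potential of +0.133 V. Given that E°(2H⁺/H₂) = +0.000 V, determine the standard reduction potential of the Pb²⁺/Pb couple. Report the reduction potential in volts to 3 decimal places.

−0.133 V

In the reaction as written the 2H⁺/H₂ couple is reduced (cathode) and Pb²⁺/Pb is oxidized (anode), so E°cell = E°(2H⁺/H₂) − E°(Pb²⁺/Pb).
E°(Pb²⁺/Pb) = E°(cathode) − E°cell = +0.000 − (+0.133) = −0.133 V.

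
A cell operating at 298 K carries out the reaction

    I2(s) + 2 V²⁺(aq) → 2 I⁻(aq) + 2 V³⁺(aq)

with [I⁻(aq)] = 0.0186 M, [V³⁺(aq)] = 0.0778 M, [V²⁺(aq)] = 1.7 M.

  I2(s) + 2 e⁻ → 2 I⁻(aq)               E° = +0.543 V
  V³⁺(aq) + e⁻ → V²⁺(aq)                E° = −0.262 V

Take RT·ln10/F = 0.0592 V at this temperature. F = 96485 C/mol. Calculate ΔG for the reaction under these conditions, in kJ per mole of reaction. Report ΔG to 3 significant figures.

−190 kJ/mol

E°cell = +0.543 − (−0.262) = +0.805 V; the balanced reaction transfers n = 2 electrons.
Here Q = ([I⁻(aq)]^2·[V³⁺(aq)]^2) / [V²⁺(aq)]^2 = 7.25×10^−7 (log Q = −6.140), giving E = +0.805 − (0.0592/2)·(−6.140) = +0.9867 V.
Then ΔG = −nFE = −2 × 96485 × +0.9867 J/mol = −190 kJ/mol.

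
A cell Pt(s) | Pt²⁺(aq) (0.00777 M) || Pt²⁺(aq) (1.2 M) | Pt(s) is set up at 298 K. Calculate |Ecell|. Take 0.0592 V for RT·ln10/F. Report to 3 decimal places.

For a concentration cell E°cell = 0, since both electrodes use the same couple.
The compartment with the higher Pt²⁺(aq) concentration (1.2 M) acts as the cathode; ions are reduced there and produced at the dilute (0.00777 M) anode.
With n = 2, Ecell = −(0.0592/2)·log([dilute]/[conc]) = −(0.0592/2)·log(0.00777/1.2) = +0.065 V.

0.065 V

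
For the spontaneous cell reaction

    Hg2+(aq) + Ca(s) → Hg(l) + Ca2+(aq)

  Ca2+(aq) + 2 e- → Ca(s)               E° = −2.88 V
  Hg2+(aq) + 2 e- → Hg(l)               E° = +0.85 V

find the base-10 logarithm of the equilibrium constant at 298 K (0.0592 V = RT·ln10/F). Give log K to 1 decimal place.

The Hg²⁺/Hg couple is reduced (cathode); E°cell = +0.85 − (−2.88) = +3.73 V with n = 2.
At equilibrium E = 0, so log K = nE°cell / 0.0592 = (2)(+3.73) / 0.0592 = 126.0.

log K = 126.0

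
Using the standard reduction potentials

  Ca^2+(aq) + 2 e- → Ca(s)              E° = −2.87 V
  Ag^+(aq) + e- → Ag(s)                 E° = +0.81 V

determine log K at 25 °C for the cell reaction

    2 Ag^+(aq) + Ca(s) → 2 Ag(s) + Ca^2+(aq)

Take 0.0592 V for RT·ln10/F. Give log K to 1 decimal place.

The Ag⁺/Ag couple is reduced (cathode); E°cell = +0.81 − (−2.87) = +3.68 V with n = 2.
At equilibrium E = 0, so log K = nE°cell / 0.0592 = (2)(+3.68) / 0.0592 = 124.3.

log K = 124.3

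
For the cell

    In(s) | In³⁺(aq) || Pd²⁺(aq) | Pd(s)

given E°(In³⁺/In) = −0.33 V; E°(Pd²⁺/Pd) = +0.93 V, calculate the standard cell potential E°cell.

+1.26 V

By convention the left-hand electrode in cell notation is the anode (oxidation) and the right-hand electrode is the cathode (reduction).
E°cell = E°(right) − E°(left) = +0.93 − (−0.33) = +1.26 V.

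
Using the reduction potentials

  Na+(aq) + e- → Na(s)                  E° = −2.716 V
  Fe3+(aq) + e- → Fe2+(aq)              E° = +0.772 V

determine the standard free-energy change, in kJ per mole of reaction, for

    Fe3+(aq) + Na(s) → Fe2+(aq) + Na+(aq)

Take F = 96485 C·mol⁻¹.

In the reaction as written Fe3+(aq) is reduced, so the Fe³⁺/Fe²⁺ couple is the cathode and Na⁺/Na is the anode.
E°cell = +0.772 − (−2.716) = +3.488 V; balancing electrons gives n = 1.
ΔG° = −nFE°cell = −(1)(96485)(+3.488) J/mol = −337 kJ/mol.

−337 kJ/mol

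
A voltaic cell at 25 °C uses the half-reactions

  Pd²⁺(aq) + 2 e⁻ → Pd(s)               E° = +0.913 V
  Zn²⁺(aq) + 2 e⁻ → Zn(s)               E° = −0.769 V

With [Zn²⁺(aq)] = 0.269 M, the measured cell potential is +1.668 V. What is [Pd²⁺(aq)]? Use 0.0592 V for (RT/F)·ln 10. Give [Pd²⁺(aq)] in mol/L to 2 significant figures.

0.091 M

The Pd²⁺/Pd couple has the larger reduction potential, so it is the cathode: E°cell = +0.913 − (−0.769) = +1.682 V and n = 2.
Rearranging E = E° − (0.0592/n)·log Q gives log Q = 2(+1.682 − (+1.668))/0.0592 = 0.473.
For Pd²⁺(aq) + Zn(s) → Pd(s) + Zn²⁺(aq), the reaction quotient is Q = [Zn²⁺(aq)] / [Pd²⁺(aq)].
Solving for the unknown gives log [Pd²⁺(aq)] = −1.043, so [Pd²⁺(aq)] ≈ 0.091 M.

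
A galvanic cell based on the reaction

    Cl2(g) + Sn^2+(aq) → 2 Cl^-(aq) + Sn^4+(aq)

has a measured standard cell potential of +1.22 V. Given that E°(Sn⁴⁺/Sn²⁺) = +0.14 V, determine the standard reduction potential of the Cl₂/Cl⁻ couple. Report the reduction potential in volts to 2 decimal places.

In the reaction as written the Cl₂/Cl⁻ couple is reduced (cathode) and Sn⁴⁺/Sn²⁺ is oxidized (anode), so E°cell = E°(Cl₂/Cl⁻) − E°(Sn⁴⁺/Sn²⁺).
E°(Cl₂/Cl⁻) = E°cell + E°(anode) = +1.22 + (+0.14) = +1.36 V.

+1.36 V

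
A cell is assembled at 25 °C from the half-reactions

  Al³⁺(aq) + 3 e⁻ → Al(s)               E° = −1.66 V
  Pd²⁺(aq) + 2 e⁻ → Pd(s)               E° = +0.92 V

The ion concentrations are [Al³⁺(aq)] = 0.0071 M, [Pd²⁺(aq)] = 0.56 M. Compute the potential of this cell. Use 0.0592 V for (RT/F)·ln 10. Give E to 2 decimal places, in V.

Since E°(Pd²⁺/Pd) > E°(Al³⁺/Al), Pd²⁺/Pd serves as the cathode.
E°cell = +0.92 − (−1.66) = +2.58 V, with n = 6 electrons transferred.
The balanced reaction is 3 Pd²⁺(aq) + 2 Al(s) → 3 Pd(s) + 2 Al³⁺(aq), so Q = [Al³⁺(aq)]^2 / [Pd²⁺(aq)]^3 = 0.000287 and log Q = −3.542.
Applying E = E° − (RT ln10/nF)·log Q gives +2.58 − (0.0592/6)(−3.542) = +2.61 V.

+2.61 V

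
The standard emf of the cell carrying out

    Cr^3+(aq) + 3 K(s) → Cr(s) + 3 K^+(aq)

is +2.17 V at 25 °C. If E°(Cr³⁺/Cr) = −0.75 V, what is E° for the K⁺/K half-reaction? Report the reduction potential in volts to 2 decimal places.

−2.92 V

In the reaction as written the Cr³⁺/Cr couple is reduced (cathode) and K⁺/K is oxidized (anode), so E°cell = E°(Cr³⁺/Cr) − E°(K⁺/K).
E°(K⁺/K) = E°(cathode) − E°cell = −0.75 − (+2.17) = −2.92 V.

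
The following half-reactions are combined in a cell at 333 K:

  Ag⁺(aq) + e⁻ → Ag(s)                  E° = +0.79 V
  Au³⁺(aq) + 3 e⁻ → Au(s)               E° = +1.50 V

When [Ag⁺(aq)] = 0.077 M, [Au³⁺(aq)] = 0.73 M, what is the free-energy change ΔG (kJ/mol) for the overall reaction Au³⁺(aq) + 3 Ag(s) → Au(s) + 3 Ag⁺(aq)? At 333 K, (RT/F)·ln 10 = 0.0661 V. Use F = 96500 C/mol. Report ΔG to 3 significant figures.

The standard cell potential is +1.50 − (+0.79) = +0.71 V, with n = 3 electrons in the balanced equation.
Q = [Ag⁺(aq)]^3 / [Au³⁺(aq)] = 0.000625, so log Q = −3.204 and E = +0.71 − (0.0661/3)(−3.204) = +0.7806 V.
Finally ΔG = −nFE = −(3)(96500 C/mol)(+0.7806 V) = −226 kJ/mol.

−226 kJ/mol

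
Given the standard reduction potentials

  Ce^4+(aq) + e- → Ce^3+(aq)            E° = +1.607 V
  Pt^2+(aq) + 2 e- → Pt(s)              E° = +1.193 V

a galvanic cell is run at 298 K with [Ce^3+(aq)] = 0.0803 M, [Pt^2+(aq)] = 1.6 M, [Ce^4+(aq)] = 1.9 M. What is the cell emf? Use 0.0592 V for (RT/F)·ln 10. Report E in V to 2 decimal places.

Ce⁴⁺/Ce³⁺ is reduced (cathode, E° = +1.607 V) and Pt²⁺/Pt is oxidized (anode).
E°cell = +1.607 − (+1.193) = +0.414 V, with n = 2 electrons transferred.
The balanced reaction is 2 Ce^4+(aq) + Pt(s) → 2 Ce^3+(aq) + Pt^2+(aq), so Q = ([Ce^3+(aq)]^2·[Pt^2+(aq)]) / [Ce^4+(aq)]^2 = 0.00286 and log Q = −2.544.
Applying E = E° − (RT ln10/nF)·log Q gives +0.414 − (0.0592/2)(−2.544) = +0.49 V.

+0.49 V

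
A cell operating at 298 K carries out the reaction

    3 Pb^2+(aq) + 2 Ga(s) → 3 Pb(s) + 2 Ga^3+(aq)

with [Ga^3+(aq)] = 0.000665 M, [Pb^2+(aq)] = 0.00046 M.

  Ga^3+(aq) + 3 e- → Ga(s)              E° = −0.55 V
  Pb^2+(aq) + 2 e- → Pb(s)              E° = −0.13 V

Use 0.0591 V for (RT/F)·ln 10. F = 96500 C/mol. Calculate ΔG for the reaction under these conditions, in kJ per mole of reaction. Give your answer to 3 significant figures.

−222 kJ/mol

With Pb²⁺/Pb reduced at the cathode, E°cell = −0.13 − (−0.55) = +0.42 V and n = 6.
Here Q = [Ga^3+(aq)]^2 / [Pb^2+(aq)]^3 = 4.54×10^3 (log Q = 3.657), giving E = +0.42 − (0.0591/6)·(3.657) = +0.3840 V.
ΔG = −nFE = −(6)(96500)(+0.3840) J/mol = −222 kJ/mol.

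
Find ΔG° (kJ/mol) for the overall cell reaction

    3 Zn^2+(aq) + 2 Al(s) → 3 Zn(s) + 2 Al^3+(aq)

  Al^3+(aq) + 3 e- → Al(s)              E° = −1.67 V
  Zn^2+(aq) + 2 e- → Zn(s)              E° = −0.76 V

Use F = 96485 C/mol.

In the reaction as written Zn^2+(aq) is reduced, so the Zn²⁺/Zn couple is the cathode and Al³⁺/Al is the anode.
E°cell = −0.76 − (−1.67) = +0.91 V; balancing electrons gives n = 6.
ΔG° = −nFE°cell = −(6)(96485)(+0.91) J/mol = −527 kJ/mol.

−527 kJ/mol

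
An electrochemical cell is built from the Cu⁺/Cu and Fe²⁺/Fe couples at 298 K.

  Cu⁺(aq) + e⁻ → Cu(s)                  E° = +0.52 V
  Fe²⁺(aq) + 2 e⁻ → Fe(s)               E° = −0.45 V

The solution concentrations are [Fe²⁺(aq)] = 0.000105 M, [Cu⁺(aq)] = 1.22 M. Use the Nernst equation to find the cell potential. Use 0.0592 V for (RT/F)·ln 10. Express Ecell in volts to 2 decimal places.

The Cu⁺/Cu couple has the more positive E°, so it is the cathode; Fe²⁺/Fe is the anode.
The standard potential is +0.52 − (−0.45) = +0.97 V and the balanced reaction transfers n = 2 electrons.
Balancing gives 2 Cu⁺(aq) + Fe(s) → 2 Cu(s) + Fe²⁺(aq); hence Q = [Fe²⁺(aq)] / [Cu⁺(aq)]^2 = 7.05×10^−5 (log Q = −4.152).
E = E° − (0.0592/n)·log Q = +0.97 − (0.0592/2)(−4.152) = +1.09 V.

+1.09 V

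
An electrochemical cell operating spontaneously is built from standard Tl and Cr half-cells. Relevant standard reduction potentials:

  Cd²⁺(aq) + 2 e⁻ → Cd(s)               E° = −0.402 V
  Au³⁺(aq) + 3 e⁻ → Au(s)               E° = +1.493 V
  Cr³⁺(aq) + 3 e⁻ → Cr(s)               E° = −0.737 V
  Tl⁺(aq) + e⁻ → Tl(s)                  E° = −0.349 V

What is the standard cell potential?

+0.388 V

The Tl⁺/Tl couple has the higher E°, so Tl ion is reduced (cathode) and Cr is oxidized (anode).
E°cell = E°(cathode) − E°(anode) = −0.349 − (−0.737) = +0.388 V.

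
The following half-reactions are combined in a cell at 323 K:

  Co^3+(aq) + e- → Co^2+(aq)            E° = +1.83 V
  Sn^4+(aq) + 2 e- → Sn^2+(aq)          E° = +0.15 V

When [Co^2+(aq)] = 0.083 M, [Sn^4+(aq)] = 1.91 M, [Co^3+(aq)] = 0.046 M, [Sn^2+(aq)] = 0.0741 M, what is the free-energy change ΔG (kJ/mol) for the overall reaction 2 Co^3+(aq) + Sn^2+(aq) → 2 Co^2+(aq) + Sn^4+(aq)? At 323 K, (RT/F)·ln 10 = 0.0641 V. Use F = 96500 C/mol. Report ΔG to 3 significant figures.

E°cell = +1.83 − (+0.15) = +1.68 V; the balanced reaction transfers n = 2 electrons.
Here Q = ([Co^2+(aq)]^2·[Sn^4+(aq)]) / ([Co^3+(aq)]^2·[Sn^2+(aq)]) = 83.9 (log Q = 1.924), giving E = +1.68 − (0.0641/2)·(1.924) = +1.6183 V.
Then ΔG = −nFE = −2 × 96500 × +1.6183 J/mol = −312 kJ/mol.

−312 kJ/mol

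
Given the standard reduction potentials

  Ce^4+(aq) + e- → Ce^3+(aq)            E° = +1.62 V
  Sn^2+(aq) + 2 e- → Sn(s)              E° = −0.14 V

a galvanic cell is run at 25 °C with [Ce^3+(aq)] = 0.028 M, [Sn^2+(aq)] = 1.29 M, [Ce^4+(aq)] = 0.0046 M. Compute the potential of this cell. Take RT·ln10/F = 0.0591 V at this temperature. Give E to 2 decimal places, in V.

The Ce⁴⁺/Ce³⁺ couple has the more positive E°, so it is the cathode; Sn²⁺/Sn is the anode.
E°cell = E°cat − E°an = +1.62 − (−0.14) = +1.76 V; n = 2.
The balanced reaction is 2 Ce^4+(aq) + Sn(s) → 2 Ce^3+(aq) + Sn^2+(aq), so Q = ([Ce^3+(aq)]^2·[Sn^2+(aq)]) / [Ce^4+(aq)]^2 = 47.8 and log Q = 1.679.
E = E° − (0.0591/n)·log Q = +1.76 − (0.0591/2)(1.679) = +1.71 V.

+1.71 V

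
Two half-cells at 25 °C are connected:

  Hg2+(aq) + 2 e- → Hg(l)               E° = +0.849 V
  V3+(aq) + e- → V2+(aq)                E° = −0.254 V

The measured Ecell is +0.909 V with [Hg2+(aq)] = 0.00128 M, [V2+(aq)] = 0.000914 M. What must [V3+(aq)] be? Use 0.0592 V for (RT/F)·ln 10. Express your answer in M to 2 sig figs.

With Hg²⁺/Hg at the cathode and V³⁺/V²⁺ at the anode, E°cell = +0.849 − (−0.254) = +1.103 V (n = 2).
Since E = E° − (0.0592/n)·log Q, log Q = n(E° − E)/0.0592 = 6.554.
For Hg2+(aq) + 2 V2+(aq) → Hg(l) + 2 V3+(aq), the reaction quotient is Q = [V3+(aq)]^2 / ([Hg2+(aq)]·[V2+(aq)]^2).
Isolating [V3+(aq)] in Q = 10^{6.554} yields log [V3+(aq)] = −1.208, i.e. 0.062 M.

0.062 M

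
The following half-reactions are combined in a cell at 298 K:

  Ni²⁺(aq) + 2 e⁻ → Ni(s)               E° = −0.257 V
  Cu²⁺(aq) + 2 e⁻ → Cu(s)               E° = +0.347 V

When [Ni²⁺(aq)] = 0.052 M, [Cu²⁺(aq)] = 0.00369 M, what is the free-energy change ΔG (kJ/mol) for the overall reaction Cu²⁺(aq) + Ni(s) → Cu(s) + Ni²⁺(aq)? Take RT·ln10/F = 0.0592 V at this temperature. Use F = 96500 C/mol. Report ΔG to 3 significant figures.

−110 kJ/mol

E°cell = +0.347 − (−0.257) = +0.604 V; the balanced reaction transfers n = 2 electrons.
Q = [Ni²⁺(aq)] / [Cu²⁺(aq)] = 14.1, so log Q = 1.149 and E = +0.604 − (0.0592/2)(1.149) = +0.5700 V.
Finally ΔG = −nFE = −(2)(96500 C/mol)(+0.5700 V) = −110 kJ/mol.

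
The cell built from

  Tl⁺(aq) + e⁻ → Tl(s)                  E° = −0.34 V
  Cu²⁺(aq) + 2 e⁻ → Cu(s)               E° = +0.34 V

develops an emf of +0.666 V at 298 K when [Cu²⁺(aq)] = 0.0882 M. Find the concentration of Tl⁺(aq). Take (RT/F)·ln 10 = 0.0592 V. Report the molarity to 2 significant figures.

0.51 M

Cu²⁺/Cu is the cathode (higher E°); E°cell = +0.34 − (−0.34) = +0.68 V with n = 2.
Since E = E° − (0.0592/n)·log Q, log Q = n(E° − E)/0.0592 = 0.473.
The balanced reaction is Cu²⁺(aq) + 2 Tl(s) → Cu(s) + 2 Tl⁺(aq), so Q = [Tl⁺(aq)]^2 / [Cu²⁺(aq)].
Substituting the known concentrations and solving, log [Tl⁺(aq)] = −0.291 and [Tl⁺(aq)] = 0.51 M.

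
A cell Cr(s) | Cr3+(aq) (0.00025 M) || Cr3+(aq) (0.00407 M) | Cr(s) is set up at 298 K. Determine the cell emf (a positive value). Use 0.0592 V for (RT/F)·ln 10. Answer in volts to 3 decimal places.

0.024 V

For a concentration cell E°cell = 0, since both electrodes use the same couple.
The compartment with the higher Cr3+(aq) concentration (0.00407 M) acts as the cathode; ions are reduced there and produced at the dilute (0.00025 M) anode.
With n = 3, Ecell = −(0.0592/3)·log([dilute]/[conc]) = −(0.0592/3)·log(0.00025/0.00407) = +0.024 V.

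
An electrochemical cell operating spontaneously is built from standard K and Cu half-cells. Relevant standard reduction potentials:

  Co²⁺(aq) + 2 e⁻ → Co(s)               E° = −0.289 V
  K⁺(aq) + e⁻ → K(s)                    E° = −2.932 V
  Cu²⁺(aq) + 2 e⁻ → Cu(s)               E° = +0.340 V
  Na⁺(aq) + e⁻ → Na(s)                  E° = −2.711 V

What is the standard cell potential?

+3.272 V

Of the two couples in this cell, the one with the more positive reduction potential is reduced at the cathode: here that is Cu²⁺/Cu (+0.340 V); K⁺/K (−2.932 V) is the anode.
E°cell = E°(cathode) − E°(anode) = +0.340 − (−2.932) = +3.272 V.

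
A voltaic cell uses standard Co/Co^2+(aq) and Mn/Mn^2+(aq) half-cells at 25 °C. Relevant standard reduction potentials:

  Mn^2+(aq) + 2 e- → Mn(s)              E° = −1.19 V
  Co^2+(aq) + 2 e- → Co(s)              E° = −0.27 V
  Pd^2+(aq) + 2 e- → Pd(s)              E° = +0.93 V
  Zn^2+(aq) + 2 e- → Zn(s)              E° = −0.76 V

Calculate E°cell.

The Co²⁺/Co couple has the higher E°, so Co ion is reduced (cathode) and Mn is oxidized (anode).
E°cell = E°(cathode) − E°(anode) = −0.27 − (−1.19) = +0.92 V.

+0.92 V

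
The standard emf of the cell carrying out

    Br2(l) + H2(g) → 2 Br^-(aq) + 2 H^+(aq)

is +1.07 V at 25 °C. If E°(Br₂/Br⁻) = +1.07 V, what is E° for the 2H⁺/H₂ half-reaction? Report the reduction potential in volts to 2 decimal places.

+0.00 V

In the reaction as written the Br₂/Br⁻ couple is reduced (cathode) and 2H⁺/H₂ is oxidized (anode), so E°cell = E°(Br₂/Br⁻) − E°(2H⁺/H₂).
E°(2H⁺/H₂) = E°(cathode) − E°cell = +1.07 − (+1.07) = +0.00 V.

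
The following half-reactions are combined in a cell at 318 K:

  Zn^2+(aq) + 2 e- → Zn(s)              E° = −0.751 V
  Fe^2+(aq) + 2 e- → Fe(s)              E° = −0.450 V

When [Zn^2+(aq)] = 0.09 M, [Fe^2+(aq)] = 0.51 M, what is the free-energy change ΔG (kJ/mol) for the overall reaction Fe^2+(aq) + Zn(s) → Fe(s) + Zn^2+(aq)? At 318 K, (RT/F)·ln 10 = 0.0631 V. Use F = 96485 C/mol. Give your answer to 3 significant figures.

The standard cell potential is −0.450 − (−0.751) = +0.301 V, with n = 2 electrons in the balanced equation.
Here Q = [Zn^2+(aq)] / [Fe^2+(aq)] = 0.176 (log Q = −0.753), giving E = +0.301 − (0.0631/2)·(−0.753) = +0.3248 V.
Finally ΔG = −nFE = −(2)(96485 C/mol)(+0.3248 V) = −62.7 kJ/mol.

−62.7 kJ/mol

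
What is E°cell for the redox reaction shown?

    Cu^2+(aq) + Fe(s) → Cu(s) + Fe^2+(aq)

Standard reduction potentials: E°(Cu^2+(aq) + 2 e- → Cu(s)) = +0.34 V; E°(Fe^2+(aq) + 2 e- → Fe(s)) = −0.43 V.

Cu^2+(aq) gains electrons, so the Cu²⁺/Cu couple is the cathode; the Fe²⁺/Fe couple is the anode.
E°cell = E°(cathode) − E°(anode) = +0.34 − (−0.43) = +0.77 V.

+0.77 V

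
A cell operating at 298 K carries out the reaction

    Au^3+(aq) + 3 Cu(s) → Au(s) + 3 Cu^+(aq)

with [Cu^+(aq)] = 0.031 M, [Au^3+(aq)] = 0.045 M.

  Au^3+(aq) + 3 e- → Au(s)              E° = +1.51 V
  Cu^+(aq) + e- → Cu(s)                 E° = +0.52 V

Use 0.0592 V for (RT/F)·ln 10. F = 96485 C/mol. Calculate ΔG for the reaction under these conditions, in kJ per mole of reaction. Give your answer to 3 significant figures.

E°cell = +1.51 − (+0.52) = +0.99 V; the balanced reaction transfers n = 3 electrons.
Here Q = [Cu^+(aq)]^3 / [Au^3+(aq)] = 0.000662 (log Q = −3.179), giving E = +0.99 − (0.0592/3)·(−3.179) = +1.0527 V.
Finally ΔG = −nFE = −(3)(96485 C/mol)(+1.0527 V) = −305 kJ/mol.

−305 kJ/mol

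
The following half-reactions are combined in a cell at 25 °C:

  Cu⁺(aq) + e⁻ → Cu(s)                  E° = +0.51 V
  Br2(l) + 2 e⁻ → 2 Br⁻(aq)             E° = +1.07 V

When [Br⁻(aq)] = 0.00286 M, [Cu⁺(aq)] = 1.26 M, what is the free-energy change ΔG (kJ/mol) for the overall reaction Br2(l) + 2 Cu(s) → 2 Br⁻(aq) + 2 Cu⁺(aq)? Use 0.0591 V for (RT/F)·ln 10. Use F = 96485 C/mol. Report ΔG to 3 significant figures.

The standard cell potential is +1.07 − (+0.51) = +0.56 V, with n = 2 electrons in the balanced equation.
Here Q = [Br⁻(aq)]^2·[Cu⁺(aq)]^2 = 1.3×10^−5 (log Q = −4.887), giving E = +0.56 − (0.0591/2)·(−4.887) = +0.7044 V.
Then ΔG = −nFE = −2 × 96485 × +0.7044 J/mol = −136 kJ/mol.

−136 kJ/mol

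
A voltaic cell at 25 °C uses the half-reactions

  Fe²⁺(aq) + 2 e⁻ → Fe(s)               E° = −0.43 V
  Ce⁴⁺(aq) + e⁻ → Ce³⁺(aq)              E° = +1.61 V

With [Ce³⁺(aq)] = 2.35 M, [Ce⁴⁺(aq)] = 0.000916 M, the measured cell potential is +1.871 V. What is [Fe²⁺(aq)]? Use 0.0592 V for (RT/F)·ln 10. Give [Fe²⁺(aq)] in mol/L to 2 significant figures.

With Ce⁴⁺/Ce³⁺ at the cathode and Fe²⁺/Fe at the anode, E°cell = +1.61 − (−0.43) = +2.04 V (n = 2).
From the Nernst equation, log Q = n(E° − E)/0.0592 = 2·(+2.04 − (+1.871))/0.0592 = 5.709.
For 2 Ce⁴⁺(aq) + Fe(s) → 2 Ce³⁺(aq) + Fe²⁺(aq), the reaction quotient is Q = ([Ce³⁺(aq)]^2·[Fe²⁺(aq)]) / [Ce⁴⁺(aq)]^2.
Isolating [Fe²⁺(aq)] in Q = 10^{5.709} yields log [Fe²⁺(aq)] = −1.109, i.e. 0.078 M.

0.078 M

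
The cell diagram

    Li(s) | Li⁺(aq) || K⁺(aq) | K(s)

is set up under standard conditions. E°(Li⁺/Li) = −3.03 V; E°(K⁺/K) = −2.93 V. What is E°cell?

+0.10 V

By convention the left-hand electrode in cell notation is the anode (oxidation) and the right-hand electrode is the cathode (reduction).
E°cell = E°(right) − E°(left) = −2.93 − (−3.03) = +0.10 V.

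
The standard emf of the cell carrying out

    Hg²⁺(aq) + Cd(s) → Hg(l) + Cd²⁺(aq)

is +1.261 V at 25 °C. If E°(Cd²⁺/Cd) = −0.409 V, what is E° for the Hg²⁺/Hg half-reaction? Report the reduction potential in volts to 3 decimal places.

+0.852 V

In the reaction as written the Hg²⁺/Hg couple is reduced (cathode) and Cd²⁺/Cd is oxidized (anode), so E°cell = E°(Hg²⁺/Hg) − E°(Cd²⁺/Cd).
E°(Hg²⁺/Hg) = E°cell + E°(anode) = +1.261 + (−0.409) = +0.852 V.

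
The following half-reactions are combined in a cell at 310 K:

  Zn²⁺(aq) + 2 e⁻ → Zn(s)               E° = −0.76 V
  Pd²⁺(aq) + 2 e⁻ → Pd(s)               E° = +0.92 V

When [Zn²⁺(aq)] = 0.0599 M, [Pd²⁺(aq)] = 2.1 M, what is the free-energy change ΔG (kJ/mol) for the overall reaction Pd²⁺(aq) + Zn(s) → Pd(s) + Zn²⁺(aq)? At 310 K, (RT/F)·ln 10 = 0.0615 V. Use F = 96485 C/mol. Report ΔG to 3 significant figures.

The standard cell potential is +0.92 − (−0.76) = +1.68 V, with n = 2 electrons in the balanced equation.
Here Q = [Zn²⁺(aq)] / [Pd²⁺(aq)] = 0.0285 (log Q = −1.545), giving E = +1.68 − (0.0615/2)·(−1.545) = +1.7275 V.
Then ΔG = −nFE = −2 × 96485 × +1.7275 J/mol = −333 kJ/mol.

−333 kJ/mol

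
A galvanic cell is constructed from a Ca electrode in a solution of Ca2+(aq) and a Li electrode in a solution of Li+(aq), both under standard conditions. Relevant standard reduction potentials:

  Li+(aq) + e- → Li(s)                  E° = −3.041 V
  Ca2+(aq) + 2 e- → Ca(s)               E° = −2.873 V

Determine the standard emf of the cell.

Of the two couples in this cell, the one with the more positive reduction potential is reduced at the cathode: here that is Ca²⁺/Ca (−2.873 V); Li⁺/Li (−3.041 V) is the anode.
E°cell = E°(cathode) − E°(anode) = −2.873 − (−3.041) = +0.168 V.

+0.168 V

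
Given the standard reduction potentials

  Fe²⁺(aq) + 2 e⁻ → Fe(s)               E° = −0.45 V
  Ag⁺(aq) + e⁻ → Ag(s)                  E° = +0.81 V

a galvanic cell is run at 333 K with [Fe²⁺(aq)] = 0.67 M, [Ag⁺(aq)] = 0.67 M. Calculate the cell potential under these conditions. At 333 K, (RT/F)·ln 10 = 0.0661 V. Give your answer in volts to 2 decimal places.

Since E°(Ag⁺/Ag) > E°(Fe²⁺/Fe), Ag⁺/Ag serves as the cathode.
E°cell = E°cat − E°an = +0.81 − (−0.45) = +1.26 V; n = 2.
For the overall reaction 2 Ag⁺(aq) + Fe(s) → 2 Ag(s) + Fe²⁺(aq), Q = [Fe²⁺(aq)] / [Ag⁺(aq)]^2 = 1.49, giving log Q = 0.174.
By the Nernst equation, E = +1.26 − (0.0661/2)·(0.174) = +1.25 V.

+1.25 V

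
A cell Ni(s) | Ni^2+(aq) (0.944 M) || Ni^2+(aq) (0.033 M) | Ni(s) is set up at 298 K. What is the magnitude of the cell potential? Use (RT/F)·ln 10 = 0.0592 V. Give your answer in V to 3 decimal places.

For a concentration cell E°cell = 0, since both electrodes use the same couple.
The compartment with the higher Ni^2+(aq) concentration (0.944 M) acts as the cathode; ions are reduced there and produced at the dilute (0.033 M) anode.
With n = 2, Ecell = −(0.0592/2)·log([dilute]/[conc]) = −(0.0592/2)·log(0.033/0.944) = +0.043 V.

0.043 V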